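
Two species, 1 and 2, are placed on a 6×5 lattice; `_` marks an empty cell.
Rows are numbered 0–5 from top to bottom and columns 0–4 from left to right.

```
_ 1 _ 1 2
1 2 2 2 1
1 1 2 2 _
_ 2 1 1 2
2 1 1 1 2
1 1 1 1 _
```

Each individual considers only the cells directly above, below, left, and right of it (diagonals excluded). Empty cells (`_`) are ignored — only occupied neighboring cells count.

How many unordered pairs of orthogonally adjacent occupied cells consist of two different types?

Scan each occupied cell's neighbors to the right and below so each pair is counted once.
Row 0: 1(0,1)–2(1,1)≠ 1(0,3)–2(0,4)≠ 1(0,3)–2(1,3)≠ 2(0,4)–1(1,4)≠  → 4/4 unlike.
Row 1: 1(1,0)–2(1,1)≠ 1(1,0)–1(2,0)= 2(1,1)–2(1,2)= 2(1,1)–1(2,1)≠ 2(1,2)–2(1,3)= 2(1,2)–2(2,2)= 2(1,3)–1(1,4)≠ 2(1,3)–2(2,3)=  → 3/8 unlike.
Row 2: 1(2,0)–1(2,1)= 1(2,1)–2(2,2)≠ 1(2,1)–2(3,1)≠ 2(2,2)–2(2,3)= 2(2,2)–1(3,2)≠ 2(2,3)–1(3,3)≠  → 4/6 unlike.
Row 3: 2(3,1)–1(3,2)≠ 2(3,1)–1(4,1)≠ 1(3,2)–1(3,3)= 1(3,2)–1(4,2)= 1(3,3)–2(3,4)≠ 1(3,3)–1(4,3)= 2(3,4)–2(4,4)=  → 3/7 unlike.
Row 4: 2(4,0)–1(4,1)≠ 2(4,0)–1(5,0)≠ 1(4,1)–1(4,2)= 1(4,1)–1(5,1)= 1(4,2)–1(4,3)= 1(4,2)–1(5,2)= 1(4,3)–2(4,4)≠ 1(4,3)–1(5,3)=  → 3/8 unlike.
Row 5: 1(5,0)–1(5,1)= 1(5,1)–1(5,2)= 1(5,2)–1(5,3)=  → 0/3 unlike.
Total adjacent occupied pairs: 36; unlike-type pairs: 17.

17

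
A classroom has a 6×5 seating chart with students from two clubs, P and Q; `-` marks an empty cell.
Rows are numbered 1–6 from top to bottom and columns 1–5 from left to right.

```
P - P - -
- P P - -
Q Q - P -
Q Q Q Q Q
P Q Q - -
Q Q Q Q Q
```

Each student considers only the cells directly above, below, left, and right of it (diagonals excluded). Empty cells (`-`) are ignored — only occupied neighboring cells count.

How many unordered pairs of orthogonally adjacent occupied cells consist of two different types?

5

Scan each occupied cell's neighbors to the right and below so each pair is counted once.
From row 1: 0 unlike of 1 pairs (running 0/1).
From row 2: 1 unlike of 2 pairs (running 1/3).
From row 3: 1 unlike of 4 pairs (running 2/7).
From row 4: 1 unlike of 7 pairs (running 3/14).
From row 5: 2 unlike of 5 pairs (running 5/19).
From row 6: 0 unlike of 4 pairs (running 5/23).
Total adjacent occupied pairs: 23; unlike-type pairs: 5.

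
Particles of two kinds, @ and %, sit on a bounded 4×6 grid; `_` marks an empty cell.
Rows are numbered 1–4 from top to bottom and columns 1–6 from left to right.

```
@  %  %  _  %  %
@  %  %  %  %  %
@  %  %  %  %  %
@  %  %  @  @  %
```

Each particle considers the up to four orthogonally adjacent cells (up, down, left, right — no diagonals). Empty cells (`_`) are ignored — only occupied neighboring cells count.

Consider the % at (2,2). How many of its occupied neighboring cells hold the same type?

Occupied neighbors of (2,2): (1,2)=%, (3,2)=%, (2,1)=@, (2,3)=%.
Same type (%): 3 of 4.

3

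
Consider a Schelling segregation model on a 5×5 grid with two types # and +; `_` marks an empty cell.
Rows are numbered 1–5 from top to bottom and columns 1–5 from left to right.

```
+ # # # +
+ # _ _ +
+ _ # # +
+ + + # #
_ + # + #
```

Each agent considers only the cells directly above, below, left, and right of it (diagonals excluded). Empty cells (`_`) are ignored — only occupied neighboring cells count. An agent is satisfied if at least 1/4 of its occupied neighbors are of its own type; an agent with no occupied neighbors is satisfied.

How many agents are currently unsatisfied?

(1,1)+ 1/2 ok
(1,2)# 2/3 ok
(1,3)# 2/2 ok
(1,4)# 1/2 ok
(1,5)+ 1/2 ok
(2,1)+ 2/3 ok
(2,2)# 1/2 ok
(2,5)+ 2/2 ok
(3,1)+ 2/2 ok
(3,3)# 1/2 ok
(3,4)# 2/3 ok
(3,5)+ 1/3 ok
(4,1)+ 2/2 ok
(4,2)+ 3/3 ok
(4,3)+ 1/4 ok
(4,4)# 2/4 ok
(4,5)# 2/3 ok
(5,2)+ 1/2 ok
(5,3)# 0/3 unhappy
(5,4)+ 0/3 unhappy
(5,5)# 1/2 ok
Unsatisfied: (5,3), (5,4) — 2 in total.

2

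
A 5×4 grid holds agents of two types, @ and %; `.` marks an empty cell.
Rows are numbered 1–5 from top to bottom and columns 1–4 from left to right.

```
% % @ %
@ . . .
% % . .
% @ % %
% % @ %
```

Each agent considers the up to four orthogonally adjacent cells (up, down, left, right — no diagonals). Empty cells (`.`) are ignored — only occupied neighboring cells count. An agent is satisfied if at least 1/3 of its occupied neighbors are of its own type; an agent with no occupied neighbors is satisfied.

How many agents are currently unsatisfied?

5

Row 1: (1,1)% 1/2 ✓ · (1,2)% 1/2 ✓ · (1,3)@ 0/2 ✗ · (1,4)% 0/1 ✗
Row 2: (2,1)@ 0/2 ✗
Row 3: (3,1)% 2/3 ✓ · (3,2)% 1/2 ✓
Row 4: (4,1)% 2/3 ✓ · (4,2)@ 0/4 ✗ · (4,3)% 1/3 ✓ · (4,4)% 2/2 ✓
Row 5: (5,1)% 2/2 ✓ · (5,2)% 1/3 ✓ · (5,3)@ 0/3 ✗ · (5,4)% 1/2 ✓
Unsatisfied: (1,3), (1,4), (2,1), (4,2), (5,3) — 5 in total.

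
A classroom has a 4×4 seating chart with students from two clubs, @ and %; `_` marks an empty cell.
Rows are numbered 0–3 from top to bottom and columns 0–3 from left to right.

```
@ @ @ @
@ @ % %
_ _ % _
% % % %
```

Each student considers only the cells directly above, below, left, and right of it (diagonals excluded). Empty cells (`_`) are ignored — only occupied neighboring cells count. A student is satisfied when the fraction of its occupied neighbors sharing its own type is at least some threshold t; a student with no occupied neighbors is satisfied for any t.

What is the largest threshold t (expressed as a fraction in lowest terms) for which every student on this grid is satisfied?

1/2

Row 0: (0,0)@ 2/2 · (0,1)@ 3/3 · (0,2)@ 2/3 · (0,3)@ 1/2
Row 1: (1,0)@ 2/2 · (1,1)@ 2/3 · (1,2)% 2/4 · (1,3)% 1/2
Row 2: (2,2)% 2/2
Row 3: (3,0)% 1/1 · (3,1)% 2/2 · (3,2)% 3/3 · (3,3)% 1/1
The smallest same-type fraction is 1/2 at (0,3), which reduces to 1/2. Any threshold above that leaves this student unsatisfied.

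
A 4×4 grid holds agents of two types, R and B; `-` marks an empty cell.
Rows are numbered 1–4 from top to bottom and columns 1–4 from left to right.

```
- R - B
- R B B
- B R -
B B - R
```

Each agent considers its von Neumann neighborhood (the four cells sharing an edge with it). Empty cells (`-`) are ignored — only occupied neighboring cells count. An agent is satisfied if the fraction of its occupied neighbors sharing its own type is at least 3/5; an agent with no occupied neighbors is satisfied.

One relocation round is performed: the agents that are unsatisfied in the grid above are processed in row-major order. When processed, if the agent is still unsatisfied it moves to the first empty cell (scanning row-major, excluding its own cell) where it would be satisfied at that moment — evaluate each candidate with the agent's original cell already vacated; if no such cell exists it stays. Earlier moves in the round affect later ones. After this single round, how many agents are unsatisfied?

1

Initially unsatisfied (in order): (2,2), (2,3), (3,2), (3,3).
  (2,2) → (1,1).
  (2,3) → (3,1).
  (3,2): now satisfied by earlier moves; stays.
  (3,3): no empty cell satisfies it; stays.
Resulting grid:
R R - B
- - - B
B B R -
B B - R
Unsatisfied now: (3,3).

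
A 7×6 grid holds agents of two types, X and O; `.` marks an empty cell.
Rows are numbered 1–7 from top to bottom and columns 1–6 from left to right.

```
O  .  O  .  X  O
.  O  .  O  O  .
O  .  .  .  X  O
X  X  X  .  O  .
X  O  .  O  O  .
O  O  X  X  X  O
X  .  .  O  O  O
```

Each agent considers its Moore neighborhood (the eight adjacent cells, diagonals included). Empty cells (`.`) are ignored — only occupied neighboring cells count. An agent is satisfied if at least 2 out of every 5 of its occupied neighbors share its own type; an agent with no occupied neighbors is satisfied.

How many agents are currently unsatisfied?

(1,1)O 1/1 satisfied
(1,3)O 2/2 satisfied
(1,5)X 0/3 not
(1,6)O 1/2 satisfied
(2,2)O 3/3 satisfied
(2,4)O 2/4 satisfied
(2,5)O 3/5 satisfied
(3,1)O 1/3 not
(3,5)X 0/4 not
(3,6)O 2/3 satisfied
(4,1)X 2/4 satisfied
(4,2)X 3/5 satisfied
(4,3)X 1/3 not
(4,5)O 3/4 satisfied
(5,1)X 2/5 satisfied
(5,2)O 2/7 not
(5,4)O 2/6 not
(5,5)O 3/5 satisfied
(6,1)O 2/4 satisfied
(6,2)O 2/5 satisfied
(6,3)X 1/5 not
(6,4)X 2/6 not
(6,5)X 1/7 not
(6,6)O 3/4 satisfied
(7,1)X 0/2 not
(7,4)O 1/4 not
(7,5)O 3/5 satisfied
(7,6)O 2/3 satisfied
Unsatisfied: (1,5), (3,1), (3,5), (4,3), (5,2), (5,4), (6,3), (6,4), (6,5), (7,1), (7,4) — 11 in total.

11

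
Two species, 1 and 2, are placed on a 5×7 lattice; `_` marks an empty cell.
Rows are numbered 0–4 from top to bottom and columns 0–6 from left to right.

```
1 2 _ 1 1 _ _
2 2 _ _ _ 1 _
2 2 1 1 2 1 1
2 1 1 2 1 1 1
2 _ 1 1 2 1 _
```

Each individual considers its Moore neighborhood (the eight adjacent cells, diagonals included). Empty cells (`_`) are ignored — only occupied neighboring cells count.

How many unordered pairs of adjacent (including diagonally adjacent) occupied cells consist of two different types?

25

Scan each occupied cell's neighbors to the right and below (and the two forward diagonals) so each pair is counted once.
Row 0: 1(0,0)–2(0,1)≠ 1(0,0)–2(1,0)≠ 1(0,0)–2(1,1)≠ 2(0,1)–2(1,1)= 2(0,1)–2(1,0)= 1(0,3)–1(0,4)= 1(0,4)–1(1,5)=  → 3/7 unlike.
Row 1: 2(1,0)–2(1,1)= 2(1,0)–2(2,0)= 2(1,0)–2(2,1)= 2(1,1)–2(2,1)= 2(1,1)–1(2,2)≠ 2(1,1)–2(2,0)= 1(1,5)–1(2,5)= 1(1,5)–1(2,6)= 1(1,5)–2(2,4)≠  → 2/9 unlike.
Row 2: 2(2,0)–2(2,1)= 2(2,0)–2(3,0)= 2(2,0)–1(3,1)≠ 2(2,1)–1(2,2)≠ 2(2,1)–1(3,1)≠ 2(2,1)–1(3,2)≠ 2(2,1)–2(3,0)= 1(2,2)–1(2,3)= 1(2,2)–1(3,2)= 1(2,2)–2(3,3)≠ 1(2,2)–1(3,1)= 1(2,3)–2(2,4)≠ 1(2,3)–2(3,3)≠ 1(2,3)–1(3,4)= 1(2,3)–1(3,2)= 2(2,4)–1(2,5)≠ 2(2,4)–1(3,4)≠ 2(2,4)–1(3,5)≠ 2(2,4)–2(3,3)= 1(2,5)–1(2,6)= 1(2,5)–1(3,5)= 1(2,5)–1(3,6)= 1(2,5)–1(3,4)= 1(2,6)–1(3,6)= 1(2,6)–1(3,5)=  → 10/25 unlike.
Row 3: 2(3,0)–1(3,1)≠ 2(3,0)–2(4,0)= 1(3,1)–1(3,2)= 1(3,1)–1(4,2)= 1(3,1)–2(4,0)≠ 1(3,2)–2(3,3)≠ 1(3,2)–1(4,2)= 1(3,2)–1(4,3)= 2(3,3)–1(3,4)≠ 2(3,3)–1(4,3)≠ 2(3,3)–2(4,4)= 2(3,3)–1(4,2)≠ 1(3,4)–1(3,5)= 1(3,4)–2(4,4)≠ 1(3,4)–1(4,5)= 1(3,4)–1(4,3)= 1(3,5)–1(3,6)= 1(3,5)–1(4,5)= 1(3,5)–2(4,4)≠ 1(3,6)–1(4,5)=  → 8/20 unlike.
Row 4: 1(4,2)–1(4,3)= 1(4,3)–2(4,4)≠ 2(4,4)–1(4,5)≠  → 2/3 unlike.
Total adjacent occupied pairs: 64; unlike-type pairs: 25.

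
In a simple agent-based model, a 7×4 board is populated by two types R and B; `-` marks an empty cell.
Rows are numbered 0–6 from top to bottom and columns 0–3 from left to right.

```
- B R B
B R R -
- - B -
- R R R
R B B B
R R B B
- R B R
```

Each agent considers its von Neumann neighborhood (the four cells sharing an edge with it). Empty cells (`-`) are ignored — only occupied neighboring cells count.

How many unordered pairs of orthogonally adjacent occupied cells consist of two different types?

15

Scan each occupied cell's neighbors to the right and below so each pair is counted once.
From row 0: 3 unlike of 4 pairs (running 3/4).
From row 1: 2 unlike of 3 pairs (running 5/7).
From row 2: 1 unlike of 1 pairs (running 6/8).
From row 3: 3 unlike of 5 pairs (running 9/13).
From row 4: 2 unlike of 7 pairs (running 11/20).
From row 5: 2 unlike of 6 pairs (running 13/26).
From row 6: 2 unlike of 2 pairs (running 15/28).
Total adjacent occupied pairs: 28; unlike-type pairs: 15.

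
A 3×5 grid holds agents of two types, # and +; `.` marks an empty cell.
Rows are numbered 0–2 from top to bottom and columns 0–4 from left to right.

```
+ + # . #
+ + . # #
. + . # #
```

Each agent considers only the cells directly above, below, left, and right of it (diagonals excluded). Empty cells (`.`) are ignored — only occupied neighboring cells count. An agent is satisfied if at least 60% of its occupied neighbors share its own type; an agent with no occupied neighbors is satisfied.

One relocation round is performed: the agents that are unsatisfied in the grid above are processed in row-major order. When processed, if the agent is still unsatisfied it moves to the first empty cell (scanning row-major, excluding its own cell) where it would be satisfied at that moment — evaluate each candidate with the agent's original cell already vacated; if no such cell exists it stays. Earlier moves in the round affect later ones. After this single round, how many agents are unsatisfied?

Initially unsatisfied (in order): (0,2).
  (0,2) → (0,3).
Resulting grid:
+ + . # #
+ + . # #
. + . # #
All satisfied now.

0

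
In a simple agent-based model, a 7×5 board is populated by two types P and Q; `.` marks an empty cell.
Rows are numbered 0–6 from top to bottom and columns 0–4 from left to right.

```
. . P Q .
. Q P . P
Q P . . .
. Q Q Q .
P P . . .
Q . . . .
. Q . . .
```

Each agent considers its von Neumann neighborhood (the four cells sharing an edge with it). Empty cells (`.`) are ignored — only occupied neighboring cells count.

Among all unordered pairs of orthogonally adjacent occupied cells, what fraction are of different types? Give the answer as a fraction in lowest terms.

7/11

Scan each occupied cell's neighbors to the right and below so each pair is counted once.
Row 0: P(0,2)–Q(0,3)≠ P(0,2)–P(1,2)=  → 1/2 unlike.
Row 1: Q(1,1)–P(1,2)≠ Q(1,1)–P(2,1)≠  → 2/2 unlike.
Row 2: Q(2,0)–P(2,1)≠ P(2,1)–Q(3,1)≠  → 2/2 unlike.
Row 3: Q(3,1)–Q(3,2)= Q(3,1)–P(4,1)≠ Q(3,2)–Q(3,3)=  → 1/3 unlike.
Row 4: P(4,0)–P(4,1)= P(4,0)–Q(5,0)≠  → 1/2 unlike.
Total adjacent occupied pairs: 11; unlike-type pairs: 7.
7/11 is already in lowest terms.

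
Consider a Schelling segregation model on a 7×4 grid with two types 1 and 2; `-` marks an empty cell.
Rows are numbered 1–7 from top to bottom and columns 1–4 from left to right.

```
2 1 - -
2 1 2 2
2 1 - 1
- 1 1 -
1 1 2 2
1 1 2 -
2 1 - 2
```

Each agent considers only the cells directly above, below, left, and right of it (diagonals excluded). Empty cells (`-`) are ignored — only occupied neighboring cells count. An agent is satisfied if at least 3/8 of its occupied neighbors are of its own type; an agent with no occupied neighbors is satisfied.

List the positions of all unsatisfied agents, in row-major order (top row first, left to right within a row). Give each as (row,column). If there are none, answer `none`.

(3,4), (7,1)

(1,1)2 1/2 ✓
(1,2)1 1/2 ✓
(2,1)2 2/3 ✓
(2,2)1 2/4 ✓
(2,3)2 1/2 ✓
(2,4)2 1/2 ✓
(3,1)2 1/2 ✓
(3,2)1 2/3 ✓
(3,4)1 0/1 ✗
(4,2)1 3/3 ✓
(4,3)1 1/2 ✓
(5,1)1 2/2 ✓
(5,2)1 3/4 ✓
(5,3)2 2/4 ✓
(5,4)2 1/1 ✓
(6,1)1 2/3 ✓
(6,2)1 3/4 ✓
(6,3)2 1/2 ✓
(7,1)2 0/2 ✗
(7,2)1 1/2 ✓
(7,4)2 0/0 ✓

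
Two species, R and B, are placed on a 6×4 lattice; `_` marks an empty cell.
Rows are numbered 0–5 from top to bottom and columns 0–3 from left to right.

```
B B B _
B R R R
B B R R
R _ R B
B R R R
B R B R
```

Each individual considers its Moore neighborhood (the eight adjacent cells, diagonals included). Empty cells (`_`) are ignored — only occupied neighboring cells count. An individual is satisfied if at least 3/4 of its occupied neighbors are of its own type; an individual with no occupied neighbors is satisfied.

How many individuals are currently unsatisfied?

Row 0: (0,0)B 2/3 not · (0,1)B 3/5 not · (0,2)B 1/4 not
Row 1: (1,0)B 4/5 satisfied · (1,1)R 2/8 not · (1,2)R 4/7 not · (1,3)R 3/4 satisfied
Row 2: (2,0)B 2/4 not · (2,1)B 2/7 not · (2,2)R 5/7 not · (2,3)R 4/5 satisfied
Row 3: (3,0)R 1/4 not · (3,2)R 5/7 not · (3,3)B 0/5 not
Row 4: (4,0)B 1/4 not · (4,1)R 4/7 not · (4,2)R 5/7 not · (4,3)R 3/5 not
Row 5: (5,0)B 1/3 not · (5,1)R 2/5 not · (5,2)B 0/5 not · (5,3)R 2/3 not
Unsatisfied: (0,0), (0,1), (0,2), (1,1), (1,2), (2,0), (2,1), (2,2), (3,0), (3,2), (3,3), (4,0), (4,1), (4,2), (4,3), (5,0), (5,1), (5,2), (5,3) — 19 in total.

19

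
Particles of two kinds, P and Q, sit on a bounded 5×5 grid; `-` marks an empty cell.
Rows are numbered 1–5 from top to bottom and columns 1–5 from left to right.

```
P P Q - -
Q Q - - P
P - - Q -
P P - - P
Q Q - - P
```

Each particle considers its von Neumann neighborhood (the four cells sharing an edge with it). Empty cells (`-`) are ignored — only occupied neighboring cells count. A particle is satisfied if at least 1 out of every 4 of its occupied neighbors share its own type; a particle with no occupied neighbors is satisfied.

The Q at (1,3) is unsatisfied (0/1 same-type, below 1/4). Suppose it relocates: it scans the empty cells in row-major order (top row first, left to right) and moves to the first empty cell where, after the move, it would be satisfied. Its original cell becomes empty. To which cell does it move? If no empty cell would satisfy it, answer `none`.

Vacating (1,3). Empty cells in order:
  (1,4): 0/0 same-type → satisfied — stop here.

(1,4)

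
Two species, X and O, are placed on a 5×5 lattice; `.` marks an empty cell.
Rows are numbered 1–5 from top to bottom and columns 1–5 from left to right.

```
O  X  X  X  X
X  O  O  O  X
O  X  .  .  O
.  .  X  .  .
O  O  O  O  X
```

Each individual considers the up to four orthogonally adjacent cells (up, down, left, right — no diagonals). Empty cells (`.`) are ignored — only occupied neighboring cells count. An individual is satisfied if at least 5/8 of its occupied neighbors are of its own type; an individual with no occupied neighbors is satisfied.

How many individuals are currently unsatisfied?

12

Row 1: (1,1)O 0/2 unhappy · (1,2)X 1/3 unhappy · (1,3)X 2/3 ok · (1,4)X 2/3 ok · (1,5)X 2/2 ok
Row 2: (2,1)X 0/3 unhappy · (2,2)O 1/4 unhappy · (2,3)O 2/3 ok · (2,4)O 1/3 unhappy · (2,5)X 1/3 unhappy
Row 3: (3,1)O 0/2 unhappy · (3,2)X 0/2 unhappy · (3,5)O 0/1 unhappy
Row 4: (4,3)X 0/1 unhappy
Row 5: (5,1)O 1/1 ok · (5,2)O 2/2 ok · (5,3)O 2/3 ok · (5,4)O 1/2 unhappy · (5,5)X 0/1 unhappy
Unsatisfied: (1,1), (1,2), (2,1), (2,2), (2,4), (2,5), (3,1), (3,2), (3,5), (4,3), (5,4), (5,5) — 12 in total.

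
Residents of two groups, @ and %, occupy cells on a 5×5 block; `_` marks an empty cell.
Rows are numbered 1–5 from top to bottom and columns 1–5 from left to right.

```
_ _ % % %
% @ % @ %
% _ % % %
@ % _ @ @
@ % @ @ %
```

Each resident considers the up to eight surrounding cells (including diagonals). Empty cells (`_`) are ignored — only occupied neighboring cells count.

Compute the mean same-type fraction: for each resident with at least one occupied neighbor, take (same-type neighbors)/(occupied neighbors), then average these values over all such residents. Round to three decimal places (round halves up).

(1,3)% 2/4
(1,4)% 4/5
(1,5)% 2/3
(2,1)% 1/2
(2,2)@ 0/5
(2,3)% 4/6
(2,4)@ 0/8
(2,5)% 4/5
(3,1)% 2/4
(3,3)% 3/6
(3,4)% 4/7
(3,5)% 2/5
(4,1)@ 1/4
(4,2)% 3/6
(4,4)@ 3/7
(4,5)@ 2/5
(5,1)@ 1/3
(5,2)% 1/4
(5,3)@ 2/4
(5,4)@ 3/4
(5,5)% 0/3
Sum over 21 residents: 2/4 + 4/5 + 2/3 + 1/2 + 0/5 + 4/6 + 0/8 + 4/5 + 2/4 + 3/6 + 4/7 + 2/5 + 1/4 + 3/6 + 3/7 + 2/5 + 1/3 + 1/4 + 2/4 + 3/4 + 0/3 = 559/60; mean = 559/60 ÷ 21 = 559/1260 = 0.443650… → 0.444.

0.444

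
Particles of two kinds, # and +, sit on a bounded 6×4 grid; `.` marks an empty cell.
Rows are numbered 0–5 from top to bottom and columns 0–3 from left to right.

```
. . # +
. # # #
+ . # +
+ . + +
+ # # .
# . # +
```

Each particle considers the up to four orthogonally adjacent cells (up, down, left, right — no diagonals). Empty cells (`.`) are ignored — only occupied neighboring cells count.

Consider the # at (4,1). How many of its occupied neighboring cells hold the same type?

1

Occupied neighbors of (4,1): (4,0)=+, (4,2)=#.
Same type (#): 1 of 2.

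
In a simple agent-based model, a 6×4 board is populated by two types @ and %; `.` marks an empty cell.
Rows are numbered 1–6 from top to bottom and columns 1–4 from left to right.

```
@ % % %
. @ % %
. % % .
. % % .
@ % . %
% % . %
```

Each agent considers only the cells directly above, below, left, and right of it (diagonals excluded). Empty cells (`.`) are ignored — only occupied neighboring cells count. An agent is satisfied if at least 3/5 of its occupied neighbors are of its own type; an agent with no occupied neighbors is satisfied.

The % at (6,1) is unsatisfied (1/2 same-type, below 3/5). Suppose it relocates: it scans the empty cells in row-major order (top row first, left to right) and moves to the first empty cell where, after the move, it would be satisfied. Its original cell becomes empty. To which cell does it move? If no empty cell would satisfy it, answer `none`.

(3,1)

Vacating (6,1). Empty cells in order:
  (2,1): 0/2 same-type → still unsatisfied.
  (3,1): 1/1 same-type → satisfied — stop here.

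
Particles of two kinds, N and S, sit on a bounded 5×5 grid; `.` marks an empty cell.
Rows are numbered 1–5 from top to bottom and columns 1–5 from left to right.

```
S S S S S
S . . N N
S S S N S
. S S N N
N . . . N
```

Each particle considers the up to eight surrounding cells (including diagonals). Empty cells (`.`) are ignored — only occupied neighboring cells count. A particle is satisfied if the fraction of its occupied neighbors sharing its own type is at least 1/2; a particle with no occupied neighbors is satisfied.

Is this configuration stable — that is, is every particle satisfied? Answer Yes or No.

No

(1,1)S 2/2 satisfied
(1,2)S 3/3 satisfied
(1,3)S 2/3 satisfied
(1,4)S 2/4 satisfied
(1,5)S 1/3 not
(2,1)S 4/4 satisfied
(2,4)N 2/7 not
(2,5)N 2/5 not
(3,1)S 3/3 satisfied
(3,2)S 5/5 satisfied
(3,3)S 3/6 satisfied
(3,4)N 4/7 satisfied
(3,5)S 0/5 not
(4,2)S 4/5 satisfied
(4,3)S 3/5 satisfied
(4,4)N 3/6 satisfied
(4,5)N 3/4 satisfied
(5,1)N 0/1 not
(5,5)N 2/2 satisfied
For instance (1,5) has only 1/3 same-type neighbors, below 1/2.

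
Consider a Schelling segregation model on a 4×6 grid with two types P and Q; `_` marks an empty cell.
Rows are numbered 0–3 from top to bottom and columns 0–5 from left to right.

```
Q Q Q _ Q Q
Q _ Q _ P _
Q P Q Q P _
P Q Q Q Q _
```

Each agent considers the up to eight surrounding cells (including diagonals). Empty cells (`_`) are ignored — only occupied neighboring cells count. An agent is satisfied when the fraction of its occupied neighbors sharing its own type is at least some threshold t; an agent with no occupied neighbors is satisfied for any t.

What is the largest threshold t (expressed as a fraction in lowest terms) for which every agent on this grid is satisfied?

1/7

Row 0: (0,0)Q 2/2 · (0,1)Q 4/4 · (0,2)Q 2/2 · (0,4)Q 1/2 · (0,5)Q 1/2
Row 1: (1,0)Q 3/4 · (1,2)Q 4/5 · (1,4)P 1/4
Row 2: (2,0)Q 2/4 · (2,1)P 1/7 · (2,2)Q 5/6 · (2,3)Q 5/7 · (2,4)P 1/4
Row 3: (3,0)P 1/3 · (3,1)Q 3/5 · (3,2)Q 4/5 · (3,3)Q 4/5 · (3,4)Q 2/3
The smallest same-type fraction is 1/7 at (2,1), which reduces to 1/7. Any threshold above that leaves this agent unsatisfied.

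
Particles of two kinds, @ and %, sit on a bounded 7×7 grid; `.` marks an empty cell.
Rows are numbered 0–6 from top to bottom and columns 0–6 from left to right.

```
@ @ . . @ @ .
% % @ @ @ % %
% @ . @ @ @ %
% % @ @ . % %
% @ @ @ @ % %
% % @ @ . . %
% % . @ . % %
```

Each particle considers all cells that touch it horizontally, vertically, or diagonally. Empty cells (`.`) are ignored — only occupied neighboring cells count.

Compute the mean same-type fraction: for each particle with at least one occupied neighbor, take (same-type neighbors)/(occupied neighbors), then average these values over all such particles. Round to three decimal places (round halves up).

0.714

(0,0)@ 1/3
(0,1)@ 2/4
(0,4)@ 3/4
(0,5)@ 2/4
(1,0)% 2/5
(1,1)% 2/6
(1,2)@ 4/5
(1,3)@ 5/5
(1,4)@ 6/7
(1,5)% 2/7
(1,6)% 2/4
(2,0)% 4/5
(2,1)@ 2/7
(2,3)@ 6/6
(2,4)@ 5/7
(2,5)@ 2/7
(2,6)% 4/5
(3,0)% 3/5
(3,1)% 3/7
(3,2)@ 6/7
(3,3)@ 6/6
(3,5)% 4/7
(3,6)% 4/5
(4,0)% 4/5
(4,1)@ 3/8
(4,2)@ 6/8
(4,3)@ 6/6
(4,4)@ 3/5
(4,5)% 4/5
(4,6)% 4/4
(5,0)% 4/5
(5,1)% 4/7
(5,2)@ 5/7
(5,3)@ 5/5
(5,6)% 4/4
(6,0)% 3/3
(6,1)% 3/4
(6,3)@ 2/2
(6,5)% 2/2
(6,6)% 2/2
Sum over 40 particles: 1/3 + 2/4 + 3/4 + 2/4 + 2/5 + 2/6 + 4/5 + 5/5 + 6/7 + 2/7 + 2/4 + 4/5 + 2/7 + 6/6 + 5/7 + 2/7 + 4/5 + 3/5 + 3/7 + 6/7 + 6/6 + 4/7 + 4/5 + 4/5 + 3/8 + 6/8 + 6/6 + 3/5 + 4/5 + 4/4 + 4/5 + 4/7 + 5/7 + 5/5 + 4/4 + 3/3 + 3/4 + 2/2 + 2/2 + 2/2 = 23993/840; mean = 23993/840 ÷ 40 = 23993/33600 = 0.714077… → 0.714.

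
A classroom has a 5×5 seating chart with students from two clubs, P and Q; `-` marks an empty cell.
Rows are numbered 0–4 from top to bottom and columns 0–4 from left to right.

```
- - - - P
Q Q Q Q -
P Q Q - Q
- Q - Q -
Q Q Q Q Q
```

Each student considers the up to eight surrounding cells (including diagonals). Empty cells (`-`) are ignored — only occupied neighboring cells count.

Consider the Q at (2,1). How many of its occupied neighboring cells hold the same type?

Occupied neighbors of (2,1): (1,0)=Q, (1,1)=Q, (1,2)=Q, (2,0)=P, (2,2)=Q, (3,1)=Q.
Same type (Q): 5 of 6.

5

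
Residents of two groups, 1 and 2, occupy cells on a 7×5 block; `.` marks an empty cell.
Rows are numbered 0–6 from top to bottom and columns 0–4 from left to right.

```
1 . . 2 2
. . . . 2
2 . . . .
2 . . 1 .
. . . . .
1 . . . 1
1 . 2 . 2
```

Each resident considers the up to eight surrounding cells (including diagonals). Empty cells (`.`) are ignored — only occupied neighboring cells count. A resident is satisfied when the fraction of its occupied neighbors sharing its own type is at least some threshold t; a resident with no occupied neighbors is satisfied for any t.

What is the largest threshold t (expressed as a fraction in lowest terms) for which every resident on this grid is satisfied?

0/1

(0,0)1 — no occupied neighbors
(0,3)2 2/2
(0,4)2 2/2
(1,4)2 2/2
(2,0)2 1/1
(3,0)2 1/1
(3,3)1 — no occupied neighbors
(5,0)1 1/1
(5,4)1 0/1
(6,0)1 1/1
(6,2)2 — no occupied neighbors
(6,4)2 0/1
The smallest same-type fraction is 0/1 at (5,4), which reduces to 0/1. Any threshold above that leaves this resident unsatisfied.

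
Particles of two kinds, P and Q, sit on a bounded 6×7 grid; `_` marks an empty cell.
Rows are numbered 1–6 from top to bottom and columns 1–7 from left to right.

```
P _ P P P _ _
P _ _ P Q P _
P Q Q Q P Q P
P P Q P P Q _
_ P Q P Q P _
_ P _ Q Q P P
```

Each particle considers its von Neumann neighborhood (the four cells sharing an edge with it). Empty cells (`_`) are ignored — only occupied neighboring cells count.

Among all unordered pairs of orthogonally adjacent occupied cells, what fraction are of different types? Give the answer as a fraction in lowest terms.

Scan each occupied cell's neighbors to the right and below so each pair is counted once.
Row 1: P(1,1)–P(2,1)= P(1,3)–P(1,4)= P(1,4)–P(1,5)= P(1,4)–P(2,4)= P(1,5)–Q(2,5)≠  → 1/5 unlike.
Row 2: P(2,1)–P(3,1)= P(2,4)–Q(2,5)≠ P(2,4)–Q(3,4)≠ Q(2,5)–P(2,6)≠ Q(2,5)–P(3,5)≠ P(2,6)–Q(3,6)≠  → 5/6 unlike.
Row 3: P(3,1)–Q(3,2)≠ P(3,1)–P(4,1)= Q(3,2)–Q(3,3)= Q(3,2)–P(4,2)≠ Q(3,3)–Q(3,4)= Q(3,3)–Q(4,3)= Q(3,4)–P(3,5)≠ Q(3,4)–P(4,4)≠ P(3,5)–Q(3,6)≠ P(3,5)–P(4,5)= Q(3,6)–P(3,7)≠ Q(3,6)–Q(4,6)=  → 6/12 unlike.
Row 4: P(4,1)–P(4,2)= P(4,2)–Q(4,3)≠ P(4,2)–P(5,2)= Q(4,3)–P(4,4)≠ Q(4,3)–Q(5,3)= P(4,4)–P(4,5)= P(4,4)–P(5,4)= P(4,5)–Q(4,6)≠ P(4,5)–Q(5,5)≠ Q(4,6)–P(5,6)≠  → 5/10 unlike.
Row 5: P(5,2)–Q(5,3)≠ P(5,2)–P(6,2)= Q(5,3)–P(5,4)≠ P(5,4)–Q(5,5)≠ P(5,4)–Q(6,4)≠ Q(5,5)–P(5,6)≠ Q(5,5)–Q(6,5)= P(5,6)–P(6,6)=  → 5/8 unlike.
Row 6: Q(6,4)–Q(6,5)= Q(6,5)–P(6,6)≠ P(6,6)–P(6,7)=  → 1/3 unlike.
Total adjacent occupied pairs: 44; unlike-type pairs: 23.
23/44 is already in lowest terms.

23/44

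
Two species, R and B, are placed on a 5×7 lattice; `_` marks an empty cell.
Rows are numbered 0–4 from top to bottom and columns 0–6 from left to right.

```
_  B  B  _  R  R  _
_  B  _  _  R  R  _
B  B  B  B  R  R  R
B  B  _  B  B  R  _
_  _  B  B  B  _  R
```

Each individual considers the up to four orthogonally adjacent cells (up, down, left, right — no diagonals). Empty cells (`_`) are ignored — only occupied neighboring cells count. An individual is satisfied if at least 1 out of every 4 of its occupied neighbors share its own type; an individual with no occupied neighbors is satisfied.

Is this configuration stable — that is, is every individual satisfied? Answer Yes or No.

(0,1)B 2/2 satisfied
(0,2)B 1/1 satisfied
(0,4)R 2/2 satisfied
(0,5)R 2/2 satisfied
(1,1)B 2/2 satisfied
(1,4)R 3/3 satisfied
(1,5)R 3/3 satisfied
(2,0)B 2/2 satisfied
(2,1)B 4/4 satisfied
(2,2)B 2/2 satisfied
(2,3)B 2/3 satisfied
(2,4)R 2/4 satisfied
(2,5)R 4/4 satisfied
(2,6)R 1/1 satisfied
(3,0)B 2/2 satisfied
(3,1)B 2/2 satisfied
(3,3)B 3/3 satisfied
(3,4)B 2/4 satisfied
(3,5)R 1/2 satisfied
(4,2)B 1/1 satisfied
(4,3)B 3/3 satisfied
(4,4)B 2/2 satisfied
(4,6)R 0/0 satisfied
All meet the threshold, so the configuration is stable.

Yes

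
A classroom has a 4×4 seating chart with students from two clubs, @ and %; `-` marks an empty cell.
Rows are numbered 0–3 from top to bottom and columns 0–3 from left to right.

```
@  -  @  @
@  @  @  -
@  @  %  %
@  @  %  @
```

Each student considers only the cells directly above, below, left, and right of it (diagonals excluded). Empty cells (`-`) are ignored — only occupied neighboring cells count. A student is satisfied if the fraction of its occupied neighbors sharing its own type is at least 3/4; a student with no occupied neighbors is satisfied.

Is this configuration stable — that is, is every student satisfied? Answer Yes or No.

No

(0,0)@ 1/1 ok
(0,2)@ 2/2 ok
(0,3)@ 1/1 ok
(1,0)@ 3/3 ok
(1,1)@ 3/3 ok
(1,2)@ 2/3 unhappy
(2,0)@ 3/3 ok
(2,1)@ 3/4 ok
(2,2)% 2/4 unhappy
(2,3)% 1/2 unhappy
(3,0)@ 2/2 ok
(3,1)@ 2/3 unhappy
(3,2)% 1/3 unhappy
(3,3)@ 0/2 unhappy
For instance (1,2) has only 2/3 same-type neighbors, below 3/4.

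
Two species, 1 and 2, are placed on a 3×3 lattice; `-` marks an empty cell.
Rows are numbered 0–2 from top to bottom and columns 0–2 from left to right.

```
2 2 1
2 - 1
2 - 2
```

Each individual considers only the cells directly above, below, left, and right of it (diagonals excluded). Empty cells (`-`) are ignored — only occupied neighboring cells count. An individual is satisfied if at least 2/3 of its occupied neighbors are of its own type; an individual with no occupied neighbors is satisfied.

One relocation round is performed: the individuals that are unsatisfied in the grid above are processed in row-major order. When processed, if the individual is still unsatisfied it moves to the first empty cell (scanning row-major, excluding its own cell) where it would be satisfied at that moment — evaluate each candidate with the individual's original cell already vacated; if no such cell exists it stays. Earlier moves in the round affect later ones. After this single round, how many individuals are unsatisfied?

1

Initially unsatisfied (in order): (0,1), (0,2), (1,2), (2,2).
  (0,1) → (2,1).
  (0,2): now satisfied by earlier moves; stays.
  (1,2): no empty cell satisfies it; stays.
  (2,2) → (1,1).
Resulting grid:
2 - 1
2 2 1
2 2 -
Unsatisfied now: (1,2).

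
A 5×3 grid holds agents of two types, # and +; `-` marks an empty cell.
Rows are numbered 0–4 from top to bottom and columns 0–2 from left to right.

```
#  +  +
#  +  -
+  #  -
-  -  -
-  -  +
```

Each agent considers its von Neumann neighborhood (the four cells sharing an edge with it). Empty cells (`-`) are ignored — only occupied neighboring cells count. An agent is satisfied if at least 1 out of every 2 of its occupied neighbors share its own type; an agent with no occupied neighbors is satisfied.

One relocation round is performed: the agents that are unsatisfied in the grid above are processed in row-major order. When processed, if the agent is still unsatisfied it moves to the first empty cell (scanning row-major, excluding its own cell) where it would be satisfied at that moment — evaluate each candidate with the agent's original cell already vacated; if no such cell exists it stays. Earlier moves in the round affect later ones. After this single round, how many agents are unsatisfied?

1

Initially unsatisfied (in order): (1,0), (1,1), (2,0), (2,1).
  (1,0) → (2,2).
  (1,1): now satisfied by earlier moves; stays.
  (2,0) → (1,0).
  (2,1): now satisfied by earlier moves; stays.
Resulting grid:
# + +
+ + -
- # #
- - -
- - +
Unsatisfied now: (0,0).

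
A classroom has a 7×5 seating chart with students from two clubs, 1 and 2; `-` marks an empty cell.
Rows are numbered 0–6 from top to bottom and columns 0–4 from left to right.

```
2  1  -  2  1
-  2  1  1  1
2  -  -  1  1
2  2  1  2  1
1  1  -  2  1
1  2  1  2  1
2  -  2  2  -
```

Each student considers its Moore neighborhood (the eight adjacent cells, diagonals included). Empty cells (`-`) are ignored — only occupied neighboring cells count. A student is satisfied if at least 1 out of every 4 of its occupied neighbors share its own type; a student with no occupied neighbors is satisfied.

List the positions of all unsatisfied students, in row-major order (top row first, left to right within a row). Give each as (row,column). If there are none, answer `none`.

(0,3), (3,3), (5,2)

Row 0: (0,0)2 1/2 ok · (0,1)1 1/3 ok · (0,3)2 0/4 unhappy · (0,4)1 2/3 ok
Row 1: (1,1)2 2/4 ok · (1,2)1 3/5 ok · (1,3)1 5/6 ok · (1,4)1 4/5 ok
Row 2: (2,0)2 3/3 ok · (2,3)1 6/7 ok · (2,4)1 4/5 ok
Row 3: (3,0)2 2/4 ok · (3,1)2 2/5 ok · (3,2)1 2/5 ok · (3,3)2 1/6 unhappy · (3,4)1 3/5 ok
Row 4: (4,0)1 2/5 ok · (4,1)1 4/7 ok · (4,3)2 2/7 ok · (4,4)1 2/5 ok
Row 5: (5,0)1 2/4 ok · (5,1)2 2/6 ok · (5,2)1 1/6 unhappy · (5,3)2 3/6 ok · (5,4)1 1/4 ok
Row 6: (6,0)2 1/2 ok · (6,2)2 3/4 ok · (6,3)2 2/4 ok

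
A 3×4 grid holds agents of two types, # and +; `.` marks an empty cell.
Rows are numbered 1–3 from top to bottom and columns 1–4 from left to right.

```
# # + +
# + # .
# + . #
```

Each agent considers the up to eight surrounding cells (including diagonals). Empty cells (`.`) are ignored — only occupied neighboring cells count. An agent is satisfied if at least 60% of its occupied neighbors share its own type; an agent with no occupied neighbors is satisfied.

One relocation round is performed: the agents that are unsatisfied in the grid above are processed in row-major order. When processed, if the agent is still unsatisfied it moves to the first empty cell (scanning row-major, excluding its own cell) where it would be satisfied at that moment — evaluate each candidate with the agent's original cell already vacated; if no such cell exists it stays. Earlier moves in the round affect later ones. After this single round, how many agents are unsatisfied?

Initially unsatisfied (in order): (1,3), (1,4), (2,2), (2,3), (3,1), (3,2).
  (1,3): no empty cell satisfies it; stays.
  (1,4): no empty cell satisfies it; stays.
  (2,2): no empty cell satisfies it; stays.
  (2,3): no empty cell satisfies it; stays.
  (3,1): no empty cell satisfies it; stays.
  (3,2): no empty cell satisfies it; stays.
Resulting grid:
# # + +
# + # .
# + . #
Unsatisfied now: (1,3), (1,4), (2,2), (2,3), (3,1), (3,2).

6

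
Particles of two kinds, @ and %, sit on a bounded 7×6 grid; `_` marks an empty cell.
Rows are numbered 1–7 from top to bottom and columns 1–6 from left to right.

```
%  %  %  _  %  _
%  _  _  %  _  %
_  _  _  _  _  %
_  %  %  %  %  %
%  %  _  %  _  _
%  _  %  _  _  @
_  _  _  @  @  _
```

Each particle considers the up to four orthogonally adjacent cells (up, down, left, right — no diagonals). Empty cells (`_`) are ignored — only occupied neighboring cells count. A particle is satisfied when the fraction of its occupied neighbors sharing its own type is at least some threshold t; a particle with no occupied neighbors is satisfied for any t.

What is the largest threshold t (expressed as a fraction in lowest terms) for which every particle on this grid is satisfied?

1/1

Row 1: (1,1)% 2/2 · (1,2)% 2/2 · (1,3)% 1/1 · (1,5)% — no occupied neighbors
Row 2: (2,1)% 1/1 · (2,4)% — no occupied neighbors · (2,6)% 1/1
Row 3: (3,6)% 2/2
Row 4: (4,2)% 2/2 · (4,3)% 2/2 · (4,4)% 3/3 · (4,5)% 2/2 · (4,6)% 2/2
Row 5: (5,1)% 2/2 · (5,2)% 2/2 · (5,4)% 1/1
Row 6: (6,1)% 1/1 · (6,3)% — no occupied neighbors · (6,6)@ — no occupied neighbors
Row 7: (7,4)@ 1/1 · (7,5)@ 1/1
The smallest same-type fraction is 2/2 at (1,1), which reduces to 1/1. Any threshold above that leaves this particle unsatisfied.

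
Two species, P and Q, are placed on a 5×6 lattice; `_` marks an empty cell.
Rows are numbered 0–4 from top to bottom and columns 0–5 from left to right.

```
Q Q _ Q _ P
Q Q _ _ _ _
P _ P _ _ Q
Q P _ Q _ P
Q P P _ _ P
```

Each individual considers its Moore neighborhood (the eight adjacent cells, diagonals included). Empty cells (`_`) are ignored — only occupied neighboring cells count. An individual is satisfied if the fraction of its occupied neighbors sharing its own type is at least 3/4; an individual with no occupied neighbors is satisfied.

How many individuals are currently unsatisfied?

11

(0,0)Q 3/3 satisfied
(0,1)Q 3/3 satisfied
(0,3)Q 0/0 satisfied
(0,5)P 0/0 satisfied
(1,0)Q 3/4 satisfied
(1,1)Q 3/5 not
(2,0)P 1/4 not
(2,2)P 1/3 not
(2,5)Q 0/1 not
(3,0)Q 1/4 not
(3,1)P 4/6 not
(3,3)Q 0/2 not
(3,5)P 1/2 not
(4,0)Q 1/3 not
(4,1)P 2/4 not
(4,2)P 2/3 not
(4,5)P 1/1 satisfied
Unsatisfied: (1,1), (2,0), (2,2), (2,5), (3,0), (3,1), (3,3), (3,5), (4,0), (4,1), (4,2) — 11 in total.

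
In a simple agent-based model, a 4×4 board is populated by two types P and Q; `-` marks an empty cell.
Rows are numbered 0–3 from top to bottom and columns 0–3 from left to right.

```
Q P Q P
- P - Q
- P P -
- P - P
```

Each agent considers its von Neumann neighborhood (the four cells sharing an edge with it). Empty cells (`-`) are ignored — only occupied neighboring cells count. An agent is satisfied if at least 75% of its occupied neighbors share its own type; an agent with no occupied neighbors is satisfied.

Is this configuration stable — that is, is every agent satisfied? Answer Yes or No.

Row 0: (0,0)Q 0/1 not · (0,1)P 1/3 not · (0,2)Q 0/2 not · (0,3)P 0/2 not
Row 1: (1,1)P 2/2 satisfied · (1,3)Q 0/1 not
Row 2: (2,1)P 3/3 satisfied · (2,2)P 1/1 satisfied
Row 3: (3,1)P 1/1 satisfied · (3,3)P 0/0 satisfied
For instance (0,0) has only 0/1 same-type neighbors, below 3/4.

No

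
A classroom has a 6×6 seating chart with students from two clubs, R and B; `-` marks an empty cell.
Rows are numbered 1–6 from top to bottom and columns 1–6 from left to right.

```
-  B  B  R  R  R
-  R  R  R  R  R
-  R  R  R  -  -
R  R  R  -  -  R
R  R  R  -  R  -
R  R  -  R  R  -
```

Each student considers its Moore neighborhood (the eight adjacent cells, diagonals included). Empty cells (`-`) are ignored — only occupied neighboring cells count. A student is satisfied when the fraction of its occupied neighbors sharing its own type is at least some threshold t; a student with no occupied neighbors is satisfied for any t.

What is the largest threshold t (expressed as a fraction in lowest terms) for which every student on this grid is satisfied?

(1,2)B 1/3
(1,3)B 1/5
(1,4)R 4/5
(1,5)R 5/5
(1,6)R 3/3
(2,2)R 3/5
(2,3)R 6/8
(2,4)R 6/7
(2,5)R 6/6
(2,6)R 3/3
(3,2)R 6/6
(3,3)R 7/7
(3,4)R 5/5
(4,1)R 4/4
(4,2)R 7/7
(4,3)R 6/6
(4,6)R 1/1
(5,1)R 5/5
(5,2)R 7/7
(5,3)R 5/5
(5,5)R 3/3
(6,1)R 3/3
(6,2)R 4/4
(6,4)R 3/3
(6,5)R 2/2
The smallest same-type fraction is 1/5 at (1,3), which reduces to 1/5. Any threshold above that leaves this student unsatisfied.

1/5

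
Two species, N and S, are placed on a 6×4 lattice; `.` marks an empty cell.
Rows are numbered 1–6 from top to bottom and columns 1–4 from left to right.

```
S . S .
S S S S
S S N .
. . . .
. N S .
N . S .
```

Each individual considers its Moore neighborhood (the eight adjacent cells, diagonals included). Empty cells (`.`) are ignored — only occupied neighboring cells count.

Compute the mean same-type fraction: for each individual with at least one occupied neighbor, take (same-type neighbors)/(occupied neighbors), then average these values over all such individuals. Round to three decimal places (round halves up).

0.727

(1,1)S 2/2
(1,3)S 3/3
(2,1)S 4/4
(2,2)S 6/7
(2,3)S 4/5
(2,4)S 2/3
(3,1)S 3/3
(3,2)S 4/5
(3,3)N 0/4
(5,2)N 1/3
(5,3)S 1/2
(6,1)N 1/1
(6,3)S 1/2
Sum over 13 individuals: 2/2 + 3/3 + 4/4 + 6/7 + 4/5 + 2/3 + 3/3 + 4/5 + 0/4 + 1/3 + 1/2 + 1/1 + 1/2 = 331/35; mean = 331/35 ÷ 13 = 331/455 = 0.727472… → 0.727.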